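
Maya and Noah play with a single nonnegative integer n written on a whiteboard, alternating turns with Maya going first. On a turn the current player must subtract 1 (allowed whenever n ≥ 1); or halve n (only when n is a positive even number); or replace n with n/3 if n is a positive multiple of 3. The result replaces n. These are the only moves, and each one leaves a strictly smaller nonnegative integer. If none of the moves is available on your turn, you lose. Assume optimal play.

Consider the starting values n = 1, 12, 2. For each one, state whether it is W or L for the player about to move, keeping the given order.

1: W, 12: W, 2: L

Work bottom-up. With no move the player to move loses. Otherwise the position is W if at least one move leads to an L position for the opponent, and L if every move leads to a W.
n=0: no move → L
n=1: can move to 0, which is L ⇒ W
n=2: the only move is to 1(W), a W ⇒ L
n=3: can move to 2, which is L ⇒ W
n=4: can move to 2, which is L ⇒ W
n=5: the only move is to 4(W), a W ⇒ L
n=6: can move to 2, which is L ⇒ W
n=7: the only move is to 6(W), a W ⇒ L
n=8: can move to 7, which is L ⇒ W
n=9: moves to 3(W), 8(W); every one is W ⇒ L
n=10: can move to 5, which is L ⇒ W
n=11: the only move is to 10(W), a W ⇒ L
n=12: can move to 11, which is L ⇒ W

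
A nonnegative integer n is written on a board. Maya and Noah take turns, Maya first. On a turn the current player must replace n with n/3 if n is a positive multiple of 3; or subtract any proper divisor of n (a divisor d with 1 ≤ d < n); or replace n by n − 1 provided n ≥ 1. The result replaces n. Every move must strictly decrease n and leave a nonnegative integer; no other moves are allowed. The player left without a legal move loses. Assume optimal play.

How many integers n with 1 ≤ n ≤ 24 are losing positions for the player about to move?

Positions with no move are L. A position that does have a move is losing for the player to move precisely when every available move leads to a winning position for the opponent. Fill in the labels:
n=0: no move → L
n=1: W (go to 0, an L position)
n=2: L (sole option 1(W) is W)
n=3: W (go to 2, an L position)
n=4: W (go to 2, an L position)
n=5: L (sole option 4(W) is W)
n=6: W (go to 2, an L position)
n=7: L (sole option 6(W) is W)
n=8: W (go to 7, an L position)
n=9: L (options 3(W), 6(W), 8(W) are all W)
n=10: W (go to 5, an L position)
n=11: L (sole option 10(W) is W)
n=12: W (go to 9, an L position)
n=13: L (sole option 12(W) is W)
n=14: W (go to 7, an L position)
n=15: W (go to 5, an L position)
n=16: L (options 8(W), 12(W), 14(W), 15(W) are all W)
n=17: W (go to 16, an L position)
n=18: W (go to 9, an L position)
n=19: L (sole option 18(W) is W)
n=20: W (go to 16, an L position)
n=21: W (go to 7, an L position)
n=22: W (go to 11, an L position)
n=23: L (sole option 22(W) is W)
n=24: W (go to 16, an L position)
L entries with 1 ≤ n ≤ 24 (n=0 is outside the asked range and is not counted): n = 2, 5, 7, 9, 11, 13, 16, 19, 23; that makes 9.

9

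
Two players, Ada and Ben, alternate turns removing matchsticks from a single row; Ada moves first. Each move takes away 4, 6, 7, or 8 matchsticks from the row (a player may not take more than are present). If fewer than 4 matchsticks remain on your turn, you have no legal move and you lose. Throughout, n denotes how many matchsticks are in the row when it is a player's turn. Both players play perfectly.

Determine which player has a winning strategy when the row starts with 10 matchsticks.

Label each position W (a win for the player to move) or L (a loss). A position with no legal move is L; any other position is W exactly when some move reaches an L, and L when every move reaches a W.
n=0: no move → L
n=1: no move → L
n=2: no move → L
n=3: no move → L
n=4: →0(L), so W
n=5: →1(L), so W
n=6: →2(L), so W
n=7: →3(L), so W
n=8: →2(L), so W
n=9: →3(L), so W
n=10: →3(L), so W
The starting position 10 is W: Ada should remove 7, leaving 3, handing over an L position.

Ada wins.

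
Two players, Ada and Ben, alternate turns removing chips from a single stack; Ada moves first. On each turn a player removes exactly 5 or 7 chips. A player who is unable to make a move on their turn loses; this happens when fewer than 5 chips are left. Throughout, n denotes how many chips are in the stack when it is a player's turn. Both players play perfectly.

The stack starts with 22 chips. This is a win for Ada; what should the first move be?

Label each position W (a win for the player to move) or L (a loss). A position with no legal move is L; any other position is W exactly when some move reaches an L, and L when every move reaches a W.
n=0: no move → L
n=1: no move → L
n=2: no move → L
n=3: no move → L
n=4: no move → L
n=5: reaches L-position 0 → W
n=6: reaches L-position 1 → W
n=7: reaches L-position 2 → W
n=8: reaches L-position 3 → W
n=9: reaches L-position 4 → W
n=10: reaches L-position 3 → W
n=11: reaches L-position 4 → W
n=12: only reaches 7(W), 5(W), all W → L
n=13: only reaches 8(W), 6(W), all W → L
n=14: only reaches 9(W), 7(W), all W → L
n=15: only reaches 10(W), 8(W), all W → L
n=16: only reaches 11(W), 9(W), all W → L
n=17: reaches L-position 12 → W
n=18: reaches L-position 13 → W
n=19: reaches L-position 14 → W
n=20: reaches L-position 15 → W
n=21: reaches L-position 16 → W
n=22: reaches L-position 15 → W
From 22, the L positions reachable in one move are: 15.

Remove 7, leaving 15.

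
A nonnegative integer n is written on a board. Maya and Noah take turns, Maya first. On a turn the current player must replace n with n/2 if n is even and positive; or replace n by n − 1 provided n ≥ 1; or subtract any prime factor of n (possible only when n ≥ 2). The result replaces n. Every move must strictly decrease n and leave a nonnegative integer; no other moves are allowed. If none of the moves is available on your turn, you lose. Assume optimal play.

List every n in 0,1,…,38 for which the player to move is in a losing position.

0, 4, 9, 14, 20, 24, 30, 34, 38

Compute win/loss labels from the base case upward. A position with no move is L. Any other position is W if it can reach an L in one move, else L.
n=0: no move → L
n=1: can move to 0, which is L ⇒ W
n=2: can move to 0, which is L ⇒ W
n=3: can move to 0, which is L ⇒ W
n=4: moves to 2(W), 3(W); every one is W ⇒ L
n=5: can move to 0, which is L ⇒ W
n=6: can move to 4, which is L ⇒ W
n=7: can move to 0, which is L ⇒ W
n=8: can move to 4, which is L ⇒ W
n=9: moves to 6(W), 8(W); every one is W ⇒ L
n=10: can move to 9, which is L ⇒ W
n=11: can move to 0, which is L ⇒ W
n=12: can move to 9, which is L ⇒ W
n=13: can move to 0, which is L ⇒ W
n=14: moves to 7(W), 12(W), 13(W); every one is W ⇒ L
n=15: can move to 14, which is L ⇒ W
n=16: can move to 14, which is L ⇒ W
n=17: can move to 0, which is L ⇒ W
n=18: can move to 9, which is L ⇒ W
n=19: can move to 0, which is L ⇒ W
n=20: moves to 10(W), 15(W), 18(W), 19(W); every one is W ⇒ L
n=21: can move to 14, which is L ⇒ W
n=22: can move to 20, which is L ⇒ W
n=23: can move to 0, which is L ⇒ W
n=24: moves to 12(W), 21(W), 22(W), 23(W); every one is W ⇒ L
n=25: can move to 20, which is L ⇒ W
n=26: can move to 24, which is L ⇒ W
n=27: can move to 24, which is L ⇒ W
n=28: can move to 14, which is L ⇒ W
n=29: can move to 0, which is L ⇒ W
n=30: moves to 15(W), 25(W), 27(W), 28(W), 29(W); every one is W ⇒ L
n=31: can move to 0, which is L ⇒ W
n=32: can move to 30, which is L ⇒ W
n=33: can move to 30, which is L ⇒ W
n=34: moves to 17(W), 32(W), 33(W); every one is W ⇒ L
n=35: can move to 30, which is L ⇒ W
n=36: can move to 34, which is L ⇒ W
n=37: can move to 0, which is L ⇒ W
n=38: moves to 19(W), 36(W), 37(W); every one is W ⇒ L
The losing starting values of n are exactly the entries labelled L in this table (9 of them).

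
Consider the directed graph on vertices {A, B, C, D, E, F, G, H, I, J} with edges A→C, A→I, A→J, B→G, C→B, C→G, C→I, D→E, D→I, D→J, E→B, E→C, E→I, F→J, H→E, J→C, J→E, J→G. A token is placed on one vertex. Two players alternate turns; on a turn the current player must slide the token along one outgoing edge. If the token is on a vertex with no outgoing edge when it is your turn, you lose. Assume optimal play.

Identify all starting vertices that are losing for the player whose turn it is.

F, G, H, I

Build the W/L table. Terminal = L. A non-terminal position is W if it has a move to some L; otherwise it is L.
Every edge goes from a vertex to one that appears earlier in the order G, I, B, C, E, J, D, F, H, A, so processing vertices in that order labels each vertex after all of its successors.
G: no outgoing edge → L
I: no outgoing edge → L
B: reaches L-position G → W
C: reaches L-position I → W
E: reaches L-position I → W
J: reaches L-position G → W
D: reaches L-position I → W
F: only reaches J(W), which is W → L
H: only reaches E(W), which is W → L
A: reaches L-position I → W
The losing starting vertices are exactly the entries labelled L in this table (4 of them).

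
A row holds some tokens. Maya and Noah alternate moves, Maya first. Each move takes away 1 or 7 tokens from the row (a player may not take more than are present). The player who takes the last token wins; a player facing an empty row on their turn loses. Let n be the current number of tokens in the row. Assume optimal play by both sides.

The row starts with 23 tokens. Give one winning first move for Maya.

Remove 1, leaving 22.

Use the standard recursion: the mover loses at a terminal position; elsewhere, the mover wins exactly when some move hands the opponent an L position.
n=0: no move → L
n=1: →0(L), so W
n=2: →1(W) only, which is W, so L
n=3: →2(L), so W
n=4: →3(W) only, which is W, so L
n=5: →4(L), so W
n=6: →5(W) only, which is W, so L
n=7: →6(L), so W
n=8: →7(W), 1(W) — all W, so L
n=9: →8(L), so W
n=10: →9(W), 3(W) — all W, so L
n=11: →10(L), so W
n=12: →11(W), 5(W) — all W, so L
n=13: →12(L), so W
n=14: →13(W), 7(W) — all W, so L
n=15: →14(L), so W
n=16: →15(W), 9(W) — all W, so L
n=17: →16(L), so W
n=18: →17(W), 11(W) — all W, so L
n=19: →18(L), so W
n=20: →19(W), 13(W) — all W, so L
n=21: →20(L), so W
n=22: →21(W), 15(W) — all W, so L
n=23: →22(L), so W
From 23, the L positions reachable in one move are: 22, 16. Any move reaching one of these is winning.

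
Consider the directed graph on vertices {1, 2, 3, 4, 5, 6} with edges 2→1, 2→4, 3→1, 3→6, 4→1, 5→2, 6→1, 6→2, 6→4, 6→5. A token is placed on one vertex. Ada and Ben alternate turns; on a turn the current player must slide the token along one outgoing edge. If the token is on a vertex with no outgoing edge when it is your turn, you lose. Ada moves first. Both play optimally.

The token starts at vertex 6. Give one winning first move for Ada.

Move to 5.

Positions with no move are L. A position that does have a move is losing for the player to move precisely when every available move leads to a winning position for the opponent. Fill in the labels:
Every edge goes from a vertex to one that appears earlier in the order 1, 4, 2, 5, 6, 3, so processing vertices in that order labels each vertex after all of its successors.
1: no outgoing edge → L
4: W (go to 1, an L position)
2: W (go to 1, an L position)
5: L (sole option 2(W) is W)
6: W (go to 5, an L position)
3: W (go to 1, an L position)
From 6, the L positions reachable in one move are: 5, 1. Any move reaching one of these is winning.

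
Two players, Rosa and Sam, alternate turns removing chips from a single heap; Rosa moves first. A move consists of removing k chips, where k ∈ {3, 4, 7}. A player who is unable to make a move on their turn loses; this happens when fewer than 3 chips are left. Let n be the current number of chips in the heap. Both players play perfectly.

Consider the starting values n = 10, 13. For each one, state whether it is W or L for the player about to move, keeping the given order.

10: L, 13: W

Classify positions by backward induction: terminal positions (no move available) are L. From any other position, the mover wins iff some move reaches an L.
n=0: no move → L
n=1: no move → L
n=2: no move → L
n=3: →0(L), so W
n=4: →1(L), so W
n=5: →2(L), so W
n=6: →2(L), so W
n=7: →0(L), so W
n=8: →1(L), so W
n=9: →2(L), so W
n=10: →7(W), 6(W), 3(W) — all W, so L
n=11: →8(W), 7(W), 4(W) — all W, so L
n=12: →9(W), 8(W), 5(W) — all W, so L
n=13: →10(L), so W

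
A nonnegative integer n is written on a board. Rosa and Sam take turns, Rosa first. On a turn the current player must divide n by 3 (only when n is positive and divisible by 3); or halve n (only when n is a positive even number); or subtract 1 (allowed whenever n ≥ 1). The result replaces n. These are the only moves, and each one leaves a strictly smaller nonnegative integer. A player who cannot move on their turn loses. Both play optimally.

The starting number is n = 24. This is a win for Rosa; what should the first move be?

Move to 23.

Positions with no move are L. A position that does have a move is losing for the player to move precisely when every available move leads to a winning position for the opponent. Fill in the labels:
n=0: no move → L
n=1: reaches L-position 0 → W
n=2: only reaches 1(W), which is W → L
n=3: reaches L-position 2 → W
n=4: reaches L-position 2 → W
n=5: only reaches 4(W), which is W → L
n=6: reaches L-position 2 → W
n=7: only reaches 6(W), which is W → L
n=8: reaches L-position 7 → W
n=9: only reaches 3(W), 8(W), all W → L
n=10: reaches L-position 5 → W
n=11: only reaches 10(W), which is W → L
n=12: reaches L-position 11 → W
n=13: only reaches 12(W), which is W → L
n=14: reaches L-position 7 → W
n=15: reaches L-position 5 → W
n=16: only reaches 8(W), 15(W), all W → L
n=17: reaches L-position 16 → W
n=18: reaches L-position 9 → W
n=19: only reaches 18(W), which is W → L
n=20: reaches L-position 19 → W
n=21: reaches L-position 7 → W
n=22: reaches L-position 11 → W
n=23: only reaches 22(W), which is W → L
n=24: reaches L-position 23 → W
From 24, the L positions reachable in one move are: 23.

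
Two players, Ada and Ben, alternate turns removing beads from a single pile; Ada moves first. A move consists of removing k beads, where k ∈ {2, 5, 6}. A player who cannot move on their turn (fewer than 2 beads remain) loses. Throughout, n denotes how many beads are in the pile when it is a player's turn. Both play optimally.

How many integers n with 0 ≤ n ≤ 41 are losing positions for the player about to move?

16

Label each position W (a win for the player to move) or L (a loss). A position with no legal move is L; any other position is W exactly when some move reaches an L, and L when every move reaches a W.
n=0: no move → L
n=1: no move → L
n=2: can move to 0, which is L ⇒ W
n=3: can move to 1, which is L ⇒ W
n=4: the only move is to 2(W), a W ⇒ L
n=5: can move to 0, which is L ⇒ W
n=6: can move to 4, which is L ⇒ W
n=7: can move to 1, which is L ⇒ W
n=8: moves to 6(W), 3(W), 2(W); every one is W ⇒ L
n=9: can move to 4, which is L ⇒ W
n=10: can move to 8, which is L ⇒ W
n=11: moves to 9(W), 6(W), 5(W); every one is W ⇒ L
n=12: moves to 10(W), 7(W), 6(W); every one is W ⇒ L
n=13: can move to 11, which is L ⇒ W
n=14: can move to 12, which is L ⇒ W
n=15: moves to 13(W), 10(W), 9(W); every one is W ⇒ L
n=16: can move to 11, which is L ⇒ W
n=17: can move to 15, which is L ⇒ W
n=18: can move to 12, which is L ⇒ W
n=19: moves to 17(W), 14(W), 13(W); every one is W ⇒ L
n=20: can move to 15, which is L ⇒ W
n=21: can move to 19, which is L ⇒ W
n=22: moves to 20(W), 17(W), 16(W); every one is W ⇒ L
n=23: moves to 21(W), 18(W), 17(W); every one is W ⇒ L
n=24: can move to 22, which is L ⇒ W
n=25: can move to 23, which is L ⇒ W
n=26: moves to 24(W), 21(W), 20(W); every one is W ⇒ L
n=27: can move to 22, which is L ⇒ W
n=28: can move to 26, which is L ⇒ W
n=29: can move to 23, which is L ⇒ W
n=30: moves to 28(W), 25(W), 24(W); every one is W ⇒ L
n=31: can move to 26, which is L ⇒ W
n=32: can move to 30, which is L ⇒ W
n=33: moves to 31(W), 28(W), 27(W); every one is W ⇒ L
n=34: moves to 32(W), 29(W), 28(W); every one is W ⇒ L
n=35: can move to 33, which is L ⇒ W
n=36: can move to 34, which is L ⇒ W
n=37: moves to 35(W), 32(W), 31(W); every one is W ⇒ L
n=38: can move to 33, which is L ⇒ W
n=39: can move to 37, which is L ⇒ W
n=40: can move to 34, which is L ⇒ W
n=41: moves to 39(W), 36(W), 35(W); every one is W ⇒ L
L entries with 0 ≤ n ≤ 41: n = 0, 1, 4, 8, 11, 12, 15, 19, 22, 23, 26, 30, 33, 34, 37, 41; that makes 16.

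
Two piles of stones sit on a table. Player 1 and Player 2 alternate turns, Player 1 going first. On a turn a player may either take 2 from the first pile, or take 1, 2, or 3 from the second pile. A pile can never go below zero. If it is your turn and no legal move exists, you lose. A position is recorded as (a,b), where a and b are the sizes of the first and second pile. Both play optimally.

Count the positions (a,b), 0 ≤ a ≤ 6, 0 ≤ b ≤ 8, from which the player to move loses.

Classify positions by backward induction: terminal positions (no move available) are L. From any other position, the mover wins iff some move reaches an L.
Every move lowers a or b (never raises either), so fill the grid row by row in increasing a, and left to right within a row: each cell's successors are then already labelled.
      b=0  b=1  b=2  b=3  b=4  b=5  b=6  b=7  b=8
a=0:    L    W    W    W    L    W    W    W    L
a=1:    L    W    W    W    L    W    W    W    L
a=2:    W    L    W    W    W    L    W    W    W
a=3:    W    L    W    W    W    L    W    W    W
a=4:    L    W    W    W    L    W    W    W    L
a=5:    L    W    W    W    L    W    W    W    L
a=6:    W    L    W    W    W    L    W    W    W
Cells with no legal move (terminal, hence L): (0,0), (1,0).
The remaining L cells, each justified by listing all of its moves:
(0,4): moves to (0,3)(W), (0,2)(W), (0,1)(W); every one is W ⇒ L
(0,8): moves to (0,7)(W), (0,6)(W), (0,5)(W); every one is W ⇒ L
(1,4): moves to (1,3)(W), (1,2)(W), (1,1)(W); every one is W ⇒ L
(1,8): moves to (1,7)(W), (1,6)(W), (1,5)(W); every one is W ⇒ L
(2,1): moves to (0,1)(W), (2,0)(W); every one is W ⇒ L
(2,5): moves to (0,5)(W), (2,4)(W), (2,3)(W), (2,2)(W); every one is W ⇒ L
(3,1): moves to (1,1)(W), (3,0)(W); every one is W ⇒ L
(3,5): moves to (1,5)(W), (3,4)(W), (3,3)(W), (3,2)(W); every one is W ⇒ L
(4,0): the only move is to (2,0)(W), a W ⇒ L
(4,4): moves to (2,4)(W), (4,3)(W), (4,2)(W), (4,1)(W); every one is W ⇒ L
(4,8): moves to (2,8)(W), (4,7)(W), (4,6)(W), (4,5)(W); every one is W ⇒ L
(5,0): the only move is to (3,0)(W), a W ⇒ L
(5,4): moves to (3,4)(W), (5,3)(W), (5,2)(W), (5,1)(W); every one is W ⇒ L
(5,8): moves to (3,8)(W), (5,7)(W), (5,6)(W), (5,5)(W); every one is W ⇒ L
(6,1): moves to (4,1)(W), (6,0)(W); every one is W ⇒ L
(6,5): moves to (4,5)(W), (6,4)(W), (6,3)(W), (6,2)(W); every one is W ⇒ L
Every other cell has at least one move into one of the L cells above, so it is W.
L cells per row: a=0: 3, a=1: 3, a=2: 2, a=3: 2, a=4: 3, a=5: 3, a=6: 2; total 18.

18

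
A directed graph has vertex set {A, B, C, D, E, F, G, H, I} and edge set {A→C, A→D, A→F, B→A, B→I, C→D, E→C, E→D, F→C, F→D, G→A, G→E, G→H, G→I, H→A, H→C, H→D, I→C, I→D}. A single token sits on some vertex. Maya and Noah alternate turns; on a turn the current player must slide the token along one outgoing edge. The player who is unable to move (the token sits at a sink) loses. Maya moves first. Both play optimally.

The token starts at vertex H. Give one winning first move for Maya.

Move to D.

Use the standard recursion: the mover loses at a terminal position; elsewhere, the mover wins exactly when some move hands the opponent an L position.
Every edge goes from a vertex to one that appears earlier in the order D, C, F, A, I, E, H, B, G, so processing vertices in that order labels each vertex after all of its successors.
D: no outgoing edge → L
C: can move to D, which is L ⇒ W
F: can move to D, which is L ⇒ W
A: can move to D, which is L ⇒ W
I: can move to D, which is L ⇒ W
E: can move to D, which is L ⇒ W
H: can move to D, which is L ⇒ W
B: moves to I(W), A(W); every one is W ⇒ L
G: moves to H(W), E(W), I(W), A(W); every one is W ⇒ L
From H, the L positions reachable in one move are: D.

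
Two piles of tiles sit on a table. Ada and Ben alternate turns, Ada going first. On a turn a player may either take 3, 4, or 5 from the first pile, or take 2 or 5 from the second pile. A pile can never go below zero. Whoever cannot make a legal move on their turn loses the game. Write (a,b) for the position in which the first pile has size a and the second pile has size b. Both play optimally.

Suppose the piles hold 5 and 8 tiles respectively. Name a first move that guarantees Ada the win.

Classify positions by backward induction: terminal positions (no move available) are L. From any other position, the mover wins iff some move reaches an L.
No move ever increases a pile, so every position that can arise here has a ≤ 5 and b ≤ 8; it is enough to label the cells with 0 ≤ a ≤ 5 and 0 ≤ b ≤ 8.
Every move lowers a or b (never raises either), so fill the grid row by row in increasing a, and left to right within a row: each cell's successors are then already labelled.
      b=0  b=1  b=2  b=3  b=4  b=5  b=6  b=7  b=8
a=0:    L    L    W    W    L    W    W    L    L
a=1:    L    L    W    W    L    W    W    L    L
a=2:    L    L    W    W    L    W    W    L    L
a=3:    W    W    L    L    W    W    L    W    W
a=4:    W    W    L    L    W    W    L    W    W
a=5:    W    W    L    L    W    W    L    W    W
Cells with no legal move (terminal, hence L): (0,0), (0,1), (1,0), (1,1), (2,0), (2,1).
The remaining L cells, each justified by listing all of its moves:
(0,4): L (sole option (0,2)(W) is W)
(0,7): L (options (0,5)(W), (0,2)(W) are all W)
(0,8): L (options (0,6)(W), (0,3)(W) are all W)
(1,4): L (sole option (1,2)(W) is W)
(1,7): L (options (1,5)(W), (1,2)(W) are all W)
(1,8): L (options (1,6)(W), (1,3)(W) are all W)
(2,4): L (sole option (2,2)(W) is W)
(2,7): L (options (2,5)(W), (2,2)(W) are all W)
(2,8): L (options (2,6)(W), (2,3)(W) are all W)
(3,2): L (options (0,2)(W), (3,0)(W) are all W)
(3,3): L (options (0,3)(W), (3,1)(W) are all W)
(3,6): L (options (0,6)(W), (3,4)(W), (3,1)(W) are all W)
(4,2): L (options (1,2)(W), (0,2)(W), (4,0)(W) are all W)
(4,3): L (options (1,3)(W), (0,3)(W), (4,1)(W) are all W)
(4,6): L (options (1,6)(W), (0,6)(W), (4,4)(W), (4,1)(W) are all W)
(5,2): L (options (2,2)(W), (1,2)(W), (0,2)(W), (5,0)(W) are all W)
(5,3): L (options (2,3)(W), (1,3)(W), (0,3)(W), (5,1)(W) are all W)
(5,6): L (options (2,6)(W), (1,6)(W), (0,6)(W), (5,4)(W), (5,1)(W) are all W)
Every other cell has at least one move into one of the L cells above, so it is W.
From (5,8), the L positions reachable in one move are: (2,8), (1,8), (0,8), (5,6), (5,3). Any move reaching one of these is winning.

Move to (2,8).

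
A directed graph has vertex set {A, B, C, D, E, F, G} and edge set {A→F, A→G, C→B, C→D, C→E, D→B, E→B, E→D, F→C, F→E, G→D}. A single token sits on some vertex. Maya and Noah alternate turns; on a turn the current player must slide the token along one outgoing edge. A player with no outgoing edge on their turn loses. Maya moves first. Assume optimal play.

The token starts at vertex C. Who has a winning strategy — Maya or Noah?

Work bottom-up. With no move the player to move loses. Otherwise the position is W if at least one move leads to an L position for the opponent, and L if every move leads to a W.
Every edge goes from a vertex to one that appears earlier in the order B, D, E, C, G, F, A, so processing vertices in that order labels each vertex after all of its successors.
B: no outgoing edge → L
D: can move to B, which is L ⇒ W
E: can move to B, which is L ⇒ W
C: can move to B, which is L ⇒ W
G: the only move is to D(W), a W ⇒ L
F: moves to C(W), E(W); every one is W ⇒ L
A: can move to F, which is L ⇒ W
The starting position C is W: Maya should move to B, handing over an L position.

Maya wins.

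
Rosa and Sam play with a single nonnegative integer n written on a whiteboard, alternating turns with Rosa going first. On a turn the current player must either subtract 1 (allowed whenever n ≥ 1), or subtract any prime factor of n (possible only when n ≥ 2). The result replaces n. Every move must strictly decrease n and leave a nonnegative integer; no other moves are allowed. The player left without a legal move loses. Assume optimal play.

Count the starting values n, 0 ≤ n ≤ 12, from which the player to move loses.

4

Build the W/L table. Terminal = L. A non-terminal position is W if it has a move to some L; otherwise it is L.
n=0: no move → L
n=1: reaches L-position 0 → W
n=2: reaches L-position 0 → W
n=3: reaches L-position 0 → W
n=4: only reaches 2(W), 3(W), all W → L
n=5: reaches L-position 0 → W
n=6: reaches L-position 4 → W
n=7: reaches L-position 0 → W
n=8: only reaches 6(W), 7(W), all W → L
n=9: reaches L-position 8 → W
n=10: reaches L-position 8 → W
n=11: reaches L-position 0 → W
n=12: only reaches 9(W), 10(W), 11(W), all W → L
L entries with 0 ≤ n ≤ 12: n = 0, 4, 8, 12; that makes 4.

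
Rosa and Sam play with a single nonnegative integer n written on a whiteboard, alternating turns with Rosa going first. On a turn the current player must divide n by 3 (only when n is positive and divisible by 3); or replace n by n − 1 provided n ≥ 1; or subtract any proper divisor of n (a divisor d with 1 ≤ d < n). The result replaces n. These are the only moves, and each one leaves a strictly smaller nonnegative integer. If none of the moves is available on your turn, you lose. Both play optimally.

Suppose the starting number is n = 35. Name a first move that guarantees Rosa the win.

Positions with no move are L. A position that does have a move is losing for the player to move precisely when every available move leads to a winning position for the opponent. Fill in the labels:
n=0: no move → L
n=1: reaches L-position 0 → W
n=2: only reaches 1(W), which is W → L
n=3: reaches L-position 2 → W
n=4: reaches L-position 2 → W
n=5: only reaches 4(W), which is W → L
n=6: reaches L-position 2 → W
n=7: only reaches 6(W), which is W → L
n=8: reaches L-position 7 → W
n=9: only reaches 3(W), 6(W), 8(W), all W → L
n=10: reaches L-position 5 → W
n=11: only reaches 10(W), which is W → L
n=12: reaches L-position 9 → W
n=13: only reaches 12(W), which is W → L
n=14: reaches L-position 7 → W
n=15: reaches L-position 5 → W
n=16: only reaches 8(W), 12(W), 14(W), 15(W), all W → L
n=17: reaches L-position 16 → W
n=18: reaches L-position 9 → W
n=19: only reaches 18(W), which is W → L
n=20: reaches L-position 16 → W
n=21: reaches L-position 7 → W
n=22: reaches L-position 11 → W
n=23: only reaches 22(W), which is W → L
n=24: reaches L-position 16 → W
n=25: only reaches 20(W), 24(W), all W → L
n=26: reaches L-position 13 → W
n=27: reaches L-position 9 → W
n=28: only reaches 14(W), 21(W), 24(W), 26(W), 27(W), all W → L
n=29: reaches L-position 28 → W
n=30: reaches L-position 25 → W
n=31: only reaches 30(W), which is W → L
n=32: reaches L-position 16 → W
n=33: reaches L-position 11 → W
n=34: only reaches 17(W), 32(W), 33(W), all W → L
n=35: reaches L-position 28 → W
From 35, the L positions reachable in one move are: 28, 34. Any move reaching one of these is winning.

Move to 28.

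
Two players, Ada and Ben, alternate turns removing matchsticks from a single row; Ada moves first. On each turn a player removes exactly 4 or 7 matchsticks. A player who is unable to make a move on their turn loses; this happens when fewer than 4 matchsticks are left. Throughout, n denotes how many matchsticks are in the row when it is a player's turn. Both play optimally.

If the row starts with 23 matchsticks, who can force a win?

Positions with no move are L. A position that does have a move is losing for the player to move precisely when every available move leads to a winning position for the opponent. Fill in the labels:
n=0: no move → L
n=1: no move → L
n=2: no move → L
n=3: no move → L
n=4: reaches L-position 0 → W
n=5: reaches L-position 1 → W
n=6: reaches L-position 2 → W
n=7: reaches L-position 3 → W
n=8: reaches L-position 1 → W
n=9: reaches L-position 2 → W
n=10: reaches L-position 3 → W
n=11: only reaches 7(W), 4(W), all W → L
n=12: only reaches 8(W), 5(W), all W → L
n=13: only reaches 9(W), 6(W), all W → L
n=14: only reaches 10(W), 7(W), all W → L
n=15: reaches L-position 11 → W
n=16: reaches L-position 12 → W
n=17: reaches L-position 13 → W
n=18: reaches L-position 14 → W
n=19: reaches L-position 12 → W
n=20: reaches L-position 13 → W
n=21: reaches L-position 14 → W
n=22: only reaches 18(W), 15(W), all W → L
n=23: only reaches 19(W), 16(W), all W → L
Every move from 23 reaches a W position, so the mover loses.

Ben wins.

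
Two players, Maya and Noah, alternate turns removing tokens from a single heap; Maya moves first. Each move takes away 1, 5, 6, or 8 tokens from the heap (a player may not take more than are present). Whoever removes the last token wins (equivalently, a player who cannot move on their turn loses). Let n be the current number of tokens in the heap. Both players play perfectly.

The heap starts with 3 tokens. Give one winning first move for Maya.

Use the standard recursion: the mover loses at a terminal position; elsewhere, the mover wins exactly when some move hands the opponent an L position.
n=0: no move → L
n=1: reaches L-position 0 → W
n=2: only reaches 1(W), which is W → L
n=3: reaches L-position 2 → W
From 3, the L positions reachable in one move are: 2.

Remove 1, leaving 2.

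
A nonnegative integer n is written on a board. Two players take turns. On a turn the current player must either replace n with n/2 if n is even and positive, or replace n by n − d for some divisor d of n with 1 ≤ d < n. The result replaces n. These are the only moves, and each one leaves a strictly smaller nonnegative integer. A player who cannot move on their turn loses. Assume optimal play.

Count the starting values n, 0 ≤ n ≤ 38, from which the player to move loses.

20

Work bottom-up. With no move the player to move loses. Otherwise the position is W if at least one move leads to an L position for the opponent, and L if every move leads to a W.
n=0: no move → L
n=1: no move → L
n=2: can move to 1, which is L ⇒ W
n=3: the only move is to 2(W), a W ⇒ L
n=4: can move to 3, which is L ⇒ W
n=5: the only move is to 4(W), a W ⇒ L
n=6: can move to 3, which is L ⇒ W
n=7: the only move is to 6(W), a W ⇒ L
n=8: can move to 7, which is L ⇒ W
n=9: moves to 6(W), 8(W); every one is W ⇒ L
n=10: can move to 5, which is L ⇒ W
n=11: the only move is to 10(W), a W ⇒ L
n=12: can move to 9, which is L ⇒ W
n=13: the only move is to 12(W), a W ⇒ L
n=14: can move to 7, which is L ⇒ W
n=15: moves to 10(W), 12(W), 14(W); every one is W ⇒ L
n=16: can move to 15, which is L ⇒ W
n=17: the only move is to 16(W), a W ⇒ L
n=18: can move to 9, which is L ⇒ W
n=19: the only move is to 18(W), a W ⇒ L
n=20: can move to 15, which is L ⇒ W
n=21: moves to 14(W), 18(W), 20(W); every one is W ⇒ L
n=22: can move to 11, which is L ⇒ W
n=23: the only move is to 22(W), a W ⇒ L
n=24: can move to 21, which is L ⇒ W
n=25: moves to 20(W), 24(W); every one is W ⇒ L
n=26: can move to 13, which is L ⇒ W
n=27: moves to 18(W), 24(W), 26(W); every one is W ⇒ L
n=28: can move to 21, which is L ⇒ W
n=29: the only move is to 28(W), a W ⇒ L
n=30: can move to 15, which is L ⇒ W
n=31: the only move is to 30(W), a W ⇒ L
n=32: can move to 31, which is L ⇒ W
n=33: moves to 22(W), 30(W), 32(W); every one is W ⇒ L
n=34: can move to 17, which is L ⇒ W
n=35: moves to 28(W), 30(W), 34(W); every one is W ⇒ L
n=36: can move to 27, which is L ⇒ W
n=37: the only move is to 36(W), a W ⇒ L
n=38: can move to 19, which is L ⇒ W
L entries with 0 ≤ n ≤ 38: n = 0, 1, 3, 5, 7, 9, 11, 13, 15, 17, 19, 21, 23, 25, 27, 29, 31, 33, 35, 37; that makes 20.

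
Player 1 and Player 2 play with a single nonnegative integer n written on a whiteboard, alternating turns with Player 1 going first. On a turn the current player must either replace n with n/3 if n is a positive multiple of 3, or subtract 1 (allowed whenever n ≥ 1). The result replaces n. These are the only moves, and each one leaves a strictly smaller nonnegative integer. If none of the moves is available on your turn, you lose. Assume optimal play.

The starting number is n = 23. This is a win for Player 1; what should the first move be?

Use the standard recursion: the mover loses at a terminal position; elsewhere, the mover wins exactly when some move hands the opponent an L position.
n=0: no move → L
n=1: reaches L-position 0 → W
n=2: only reaches 1(W), which is W → L
n=3: reaches L-position 2 → W
n=4: only reaches 3(W), which is W → L
n=5: reaches L-position 4 → W
n=6: reaches L-position 2 → W
n=7: only reaches 6(W), which is W → L
n=8: reaches L-position 7 → W
n=9: only reaches 3(W), 8(W), all W → L
n=10: reaches L-position 9 → W
n=11: only reaches 10(W), which is W → L
n=12: reaches L-position 4 → W
n=13: only reaches 12(W), which is W → L
n=14: reaches L-position 13 → W
n=15: only reaches 5(W), 14(W), all W → L
n=16: reaches L-position 15 → W
n=17: only reaches 16(W), which is W → L
n=18: reaches L-position 17 → W
n=19: only reaches 18(W), which is W → L
n=20: reaches L-position 19 → W
n=21: reaches L-position 7 → W
n=22: only reaches 21(W), which is W → L
n=23: reaches L-position 22 → W
From 23, the L positions reachable in one move are: 22.

Move to 22.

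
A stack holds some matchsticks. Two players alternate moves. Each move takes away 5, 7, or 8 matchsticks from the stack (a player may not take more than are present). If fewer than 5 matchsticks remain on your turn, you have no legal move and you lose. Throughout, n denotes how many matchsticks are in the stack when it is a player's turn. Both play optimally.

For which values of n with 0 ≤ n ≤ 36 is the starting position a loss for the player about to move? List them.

Classify positions by backward induction: terminal positions (no move available) are L. From any other position, the mover wins iff some move reaches an L.
n=0: no move → L
n=1: no move → L
n=2: no move → L
n=3: no move → L
n=4: no move → L
n=5: can move to 0, which is L ⇒ W
n=6: can move to 1, which is L ⇒ W
n=7: can move to 2, which is L ⇒ W
n=8: can move to 3, which is L ⇒ W
n=9: can move to 4, which is L ⇒ W
n=10: can move to 3, which is L ⇒ W
n=11: can move to 4, which is L ⇒ W
n=12: can move to 4, which is L ⇒ W
n=13: moves to 8(W), 6(W), 5(W); every one is W ⇒ L
n=14: moves to 9(W), 7(W), 6(W); every one is W ⇒ L
n=15: moves to 10(W), 8(W), 7(W); every one is W ⇒ L
n=16: moves to 11(W), 9(W), 8(W); every one is W ⇒ L
n=17: moves to 12(W), 10(W), 9(W); every one is W ⇒ L
n=18: can move to 13, which is L ⇒ W
n=19: can move to 14, which is L ⇒ W
n=20: can move to 15, which is L ⇒ W
n=21: can move to 16, which is L ⇒ W
n=22: can move to 17, which is L ⇒ W
n=23: can move to 16, which is L ⇒ W
n=24: can move to 17, which is L ⇒ W
n=25: can move to 17, which is L ⇒ W
n=26: moves to 21(W), 19(W), 18(W); every one is W ⇒ L
n=27: moves to 22(W), 20(W), 19(W); every one is W ⇒ L
n=28: moves to 23(W), 21(W), 20(W); every one is W ⇒ L
n=29: moves to 24(W), 22(W), 21(W); every one is W ⇒ L
n=30: moves to 25(W), 23(W), 22(W); every one is W ⇒ L
n=31: can move to 26, which is L ⇒ W
n=32: can move to 27, which is L ⇒ W
n=33: can move to 28, which is L ⇒ W
n=34: can move to 29, which is L ⇒ W
n=35: can move to 30, which is L ⇒ W
n=36: can move to 29, which is L ⇒ W
The losing starting values of n are exactly the entries labelled L in this table (15 of them).

0, 1, 2, 3, 4, 13, 14, 15, 16, 17, 26, 27, 28, 29, 30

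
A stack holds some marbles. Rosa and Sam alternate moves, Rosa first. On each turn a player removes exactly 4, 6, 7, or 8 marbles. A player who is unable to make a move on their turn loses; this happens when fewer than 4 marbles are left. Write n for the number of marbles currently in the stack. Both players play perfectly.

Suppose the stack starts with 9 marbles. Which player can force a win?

Rosa wins.

Classify positions by backward induction: terminal positions (no move available) are L. From any other position, the mover wins iff some move reaches an L.
n=0: no move → L
n=1: no move → L
n=2: no move → L
n=3: no move → L
n=4: reaches L-position 0 → W
n=5: reaches L-position 1 → W
n=6: reaches L-position 2 → W
n=7: reaches L-position 3 → W
n=8: reaches L-position 2 → W
n=9: reaches L-position 3 → W
The starting position 9 is W: Rosa should remove 6, leaving 3, handing over an L position.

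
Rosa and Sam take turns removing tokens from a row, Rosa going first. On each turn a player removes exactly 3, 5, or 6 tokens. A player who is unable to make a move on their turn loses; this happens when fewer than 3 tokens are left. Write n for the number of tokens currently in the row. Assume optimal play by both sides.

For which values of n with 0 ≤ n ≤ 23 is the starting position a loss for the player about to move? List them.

0, 1, 2, 9, 10, 11, 18, 19, 20

Label each position W (a win for the player to move) or L (a loss). A position with no legal move is L; any other position is W exactly when some move reaches an L, and L when every move reaches a W.
n=0: no move → L
n=1: no move → L
n=2: no move → L
n=3: can move to 0, which is L ⇒ W
n=4: can move to 1, which is L ⇒ W
n=5: can move to 2, which is L ⇒ W
n=6: can move to 1, which is L ⇒ W
n=7: can move to 2, which is L ⇒ W
n=8: can move to 2, which is L ⇒ W
n=9: moves to 6(W), 4(W), 3(W); every one is W ⇒ L
n=10: moves to 7(W), 5(W), 4(W); every one is W ⇒ L
n=11: moves to 8(W), 6(W), 5(W); every one is W ⇒ L
n=12: can move to 9, which is L ⇒ W
n=13: can move to 10, which is L ⇒ W
n=14: can move to 11, which is L ⇒ W
n=15: can move to 10, which is L ⇒ W
n=16: can move to 11, which is L ⇒ W
n=17: can move to 11, which is L ⇒ W
n=18: moves to 15(W), 13(W), 12(W); every one is W ⇒ L
n=19: moves to 16(W), 14(W), 13(W); every one is W ⇒ L
n=20: moves to 17(W), 15(W), 14(W); every one is W ⇒ L
n=21: can move to 18, which is L ⇒ W
n=22: can move to 19, which is L ⇒ W
n=23: can move to 20, which is L ⇒ W
The losing starting values of n are exactly the entries labelled L in this table (9 of them).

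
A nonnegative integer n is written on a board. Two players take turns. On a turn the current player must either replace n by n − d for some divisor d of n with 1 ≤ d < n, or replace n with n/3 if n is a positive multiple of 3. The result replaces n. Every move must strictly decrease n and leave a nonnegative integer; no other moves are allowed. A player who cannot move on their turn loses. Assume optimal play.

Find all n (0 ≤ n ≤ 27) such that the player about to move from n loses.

0, 1, 4, 7, 9, 11, 13, 15, 17, 19, 23, 25

Label each position W (a win for the player to move) or L (a loss). A position with no legal move is L; any other position is W exactly when some move reaches an L, and L when every move reaches a W.
n=0: no move → L
n=1: no move → L
n=2: reaches L-position 1 → W
n=3: reaches L-position 1 → W
n=4: only reaches 2(W), 3(W), all W → L
n=5: reaches L-position 4 → W
n=6: reaches L-position 4 → W
n=7: only reaches 6(W), which is W → L
n=8: reaches L-position 4 → W
n=9: only reaches 3(W), 6(W), 8(W), all W → L
n=10: reaches L-position 9 → W
n=11: only reaches 10(W), which is W → L
n=12: reaches L-position 4 → W
n=13: only reaches 12(W), which is W → L
n=14: reaches L-position 7 → W
n=15: only reaches 5(W), 10(W), 12(W), 14(W), all W → L
n=16: reaches L-position 15 → W
n=17: only reaches 16(W), which is W → L
n=18: reaches L-position 9 → W
n=19: only reaches 18(W), which is W → L
n=20: reaches L-position 15 → W
n=21: reaches L-position 7 → W
n=22: reaches L-position 11 → W
n=23: only reaches 22(W), which is W → L
n=24: reaches L-position 23 → W
n=25: only reaches 20(W), 24(W), all W → L
n=26: reaches L-position 13 → W
n=27: reaches L-position 9 → W
Reading off the rows marked L gives the requested list; there are 12 such values of n.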